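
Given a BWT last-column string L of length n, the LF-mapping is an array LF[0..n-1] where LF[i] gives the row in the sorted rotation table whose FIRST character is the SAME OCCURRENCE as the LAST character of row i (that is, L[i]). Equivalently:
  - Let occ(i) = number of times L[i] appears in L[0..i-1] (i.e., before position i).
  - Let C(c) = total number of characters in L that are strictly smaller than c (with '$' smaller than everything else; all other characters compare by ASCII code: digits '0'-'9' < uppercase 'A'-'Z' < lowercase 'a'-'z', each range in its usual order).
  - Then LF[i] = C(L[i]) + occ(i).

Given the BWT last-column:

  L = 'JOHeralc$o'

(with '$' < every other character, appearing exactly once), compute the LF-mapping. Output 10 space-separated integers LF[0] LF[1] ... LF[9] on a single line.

Char counts: '$':1, 'H':1, 'J':1, 'O':1, 'a':1, 'c':1, 'e':1, 'l':1, 'o':1, 'r':1
C (first-col start): C('$')=0, C('H')=1, C('J')=2, C('O')=3, C('a')=4, C('c')=5, C('e')=6, C('l')=7, C('o')=8, C('r')=9
L[0]='J': occ=0, LF[0]=C('J')+0=2+0=2
L[1]='O': occ=0, LF[1]=C('O')+0=3+0=3
L[2]='H': occ=0, LF[2]=C('H')+0=1+0=1
L[3]='e': occ=0, LF[3]=C('e')+0=6+0=6
L[4]='r': occ=0, LF[4]=C('r')+0=9+0=9
L[5]='a': occ=0, LF[5]=C('a')+0=4+0=4
L[6]='l': occ=0, LF[6]=C('l')+0=7+0=7
L[7]='c': occ=0, LF[7]=C('c')+0=5+0=5
L[8]='$': occ=0, LF[8]=C('$')+0=0+0=0
L[9]='o': occ=0, LF[9]=C('o')+0=8+0=8

Answer: 2 3 1 6 9 4 7 5 0 8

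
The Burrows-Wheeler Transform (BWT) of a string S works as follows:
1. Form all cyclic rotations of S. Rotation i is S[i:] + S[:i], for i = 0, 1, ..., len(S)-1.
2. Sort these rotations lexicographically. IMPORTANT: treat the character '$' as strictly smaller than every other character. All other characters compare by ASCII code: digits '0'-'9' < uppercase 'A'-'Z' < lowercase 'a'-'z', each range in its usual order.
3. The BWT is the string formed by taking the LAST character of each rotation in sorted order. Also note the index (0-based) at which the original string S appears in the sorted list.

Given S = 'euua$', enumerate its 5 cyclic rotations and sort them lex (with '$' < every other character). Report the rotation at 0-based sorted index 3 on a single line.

All 5 rotations (rotation i = S[i:]+S[:i]):
  rot[0] = euua$
  rot[1] = uua$e
  rot[2] = ua$eu
  rot[3] = a$euu
  rot[4] = $euua
Sorted (with $ < everything):
  sorted[0] = $euua
  sorted[1] = a$euu
  sorted[2] = euua$
  sorted[3] = ua$eu
  sorted[4] = uua$e
sorted[3] = ua$eu

Answer: ua$eu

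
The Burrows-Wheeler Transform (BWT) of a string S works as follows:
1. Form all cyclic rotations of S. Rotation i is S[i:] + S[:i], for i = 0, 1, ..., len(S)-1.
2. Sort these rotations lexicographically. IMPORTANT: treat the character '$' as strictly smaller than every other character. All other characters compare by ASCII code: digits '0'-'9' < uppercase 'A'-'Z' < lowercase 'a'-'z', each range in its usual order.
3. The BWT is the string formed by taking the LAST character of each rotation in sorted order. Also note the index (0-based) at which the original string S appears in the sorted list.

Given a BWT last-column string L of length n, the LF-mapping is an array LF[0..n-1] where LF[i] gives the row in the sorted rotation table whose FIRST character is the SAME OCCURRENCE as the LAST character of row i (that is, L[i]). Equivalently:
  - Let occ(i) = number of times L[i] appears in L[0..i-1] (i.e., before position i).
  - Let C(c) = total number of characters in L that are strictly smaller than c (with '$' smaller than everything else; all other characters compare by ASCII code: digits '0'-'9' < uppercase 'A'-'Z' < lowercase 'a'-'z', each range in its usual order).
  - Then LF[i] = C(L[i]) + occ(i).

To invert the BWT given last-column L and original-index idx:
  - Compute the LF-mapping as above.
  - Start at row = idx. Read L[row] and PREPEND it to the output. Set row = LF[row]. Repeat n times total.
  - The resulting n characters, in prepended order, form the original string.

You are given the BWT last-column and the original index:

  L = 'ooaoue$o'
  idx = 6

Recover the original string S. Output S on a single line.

LF mapping: 3 4 1 5 7 2 0 6
Walk LF starting at row 6, prepending L[row]:
  step 1: row=6, L[6]='$', prepend. Next row=LF[6]=0
  step 2: row=0, L[0]='o', prepend. Next row=LF[0]=3
  step 3: row=3, L[3]='o', prepend. Next row=LF[3]=5
  step 4: row=5, L[5]='e', prepend. Next row=LF[5]=2
  step 5: row=2, L[2]='a', prepend. Next row=LF[2]=1
  step 6: row=1, L[1]='o', prepend. Next row=LF[1]=4
  step 7: row=4, L[4]='u', prepend. Next row=LF[4]=7
  step 8: row=7, L[7]='o', prepend. Next row=LF[7]=6
Reversed output: ouoaeoo$

Answer: ouoaeoo$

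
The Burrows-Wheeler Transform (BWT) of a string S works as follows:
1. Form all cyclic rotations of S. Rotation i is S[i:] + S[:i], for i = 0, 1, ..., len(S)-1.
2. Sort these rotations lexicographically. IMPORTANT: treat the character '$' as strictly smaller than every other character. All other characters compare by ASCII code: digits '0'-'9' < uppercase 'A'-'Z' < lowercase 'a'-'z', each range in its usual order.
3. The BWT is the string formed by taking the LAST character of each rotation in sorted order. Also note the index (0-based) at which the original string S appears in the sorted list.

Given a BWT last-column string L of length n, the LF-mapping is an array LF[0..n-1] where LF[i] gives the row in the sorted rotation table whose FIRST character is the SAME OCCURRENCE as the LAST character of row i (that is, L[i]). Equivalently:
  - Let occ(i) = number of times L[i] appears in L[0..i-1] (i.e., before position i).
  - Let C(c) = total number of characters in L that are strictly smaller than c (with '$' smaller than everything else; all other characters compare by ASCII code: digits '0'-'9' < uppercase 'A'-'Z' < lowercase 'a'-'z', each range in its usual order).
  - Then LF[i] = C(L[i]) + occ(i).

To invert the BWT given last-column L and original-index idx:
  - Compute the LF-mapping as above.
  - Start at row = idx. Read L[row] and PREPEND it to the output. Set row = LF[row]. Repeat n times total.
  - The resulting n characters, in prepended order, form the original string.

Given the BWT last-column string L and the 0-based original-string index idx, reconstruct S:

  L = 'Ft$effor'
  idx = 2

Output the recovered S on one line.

LF mapping: 1 7 0 2 3 4 5 6
Walk LF starting at row 2, prepending L[row]:
  step 1: row=2, L[2]='$', prepend. Next row=LF[2]=0
  step 2: row=0, L[0]='F', prepend. Next row=LF[0]=1
  step 3: row=1, L[1]='t', prepend. Next row=LF[1]=7
  step 4: row=7, L[7]='r', prepend. Next row=LF[7]=6
  step 5: row=6, L[6]='o', prepend. Next row=LF[6]=5
  step 6: row=5, L[5]='f', prepend. Next row=LF[5]=4
  step 7: row=4, L[4]='f', prepend. Next row=LF[4]=3
  step 8: row=3, L[3]='e', prepend. Next row=LF[3]=2
Reversed output: effortF$

Answer: effortF$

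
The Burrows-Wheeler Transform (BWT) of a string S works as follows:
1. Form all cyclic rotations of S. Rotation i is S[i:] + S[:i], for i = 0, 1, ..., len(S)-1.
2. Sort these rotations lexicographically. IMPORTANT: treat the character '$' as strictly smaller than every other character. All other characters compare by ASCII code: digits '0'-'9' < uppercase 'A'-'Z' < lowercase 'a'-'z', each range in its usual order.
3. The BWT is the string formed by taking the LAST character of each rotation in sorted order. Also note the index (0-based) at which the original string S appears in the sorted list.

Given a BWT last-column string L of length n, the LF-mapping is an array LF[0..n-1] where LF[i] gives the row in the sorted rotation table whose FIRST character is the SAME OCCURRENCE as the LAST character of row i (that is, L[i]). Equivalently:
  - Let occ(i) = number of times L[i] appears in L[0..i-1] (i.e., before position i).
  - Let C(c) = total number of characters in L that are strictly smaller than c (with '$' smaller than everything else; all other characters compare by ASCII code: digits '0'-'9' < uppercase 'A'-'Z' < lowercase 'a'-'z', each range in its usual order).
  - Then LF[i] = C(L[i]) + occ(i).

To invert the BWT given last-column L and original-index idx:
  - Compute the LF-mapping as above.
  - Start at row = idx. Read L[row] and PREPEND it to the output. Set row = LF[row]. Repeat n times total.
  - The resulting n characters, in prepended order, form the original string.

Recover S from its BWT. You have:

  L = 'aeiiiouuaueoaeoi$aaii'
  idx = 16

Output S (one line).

Answer: oiaoiuiaeiueiaioauea$

Derivation:
LF mapping: 1 6 9 10 11 15 18 19 2 20 7 16 3 8 17 12 0 4 5 13 14
Walk LF starting at row 16, prepending L[row]:
  step 1: row=16, L[16]='$', prepend. Next row=LF[16]=0
  step 2: row=0, L[0]='a', prepend. Next row=LF[0]=1
  step 3: row=1, L[1]='e', prepend. Next row=LF[1]=6
  step 4: row=6, L[6]='u', prepend. Next row=LF[6]=18
  step 5: row=18, L[18]='a', prepend. Next row=LF[18]=5
  step 6: row=5, L[5]='o', prepend. Next row=LF[5]=15
  step 7: row=15, L[15]='i', prepend. Next row=LF[15]=12
  step 8: row=12, L[12]='a', prepend. Next row=LF[12]=3
  step 9: row=3, L[3]='i', prepend. Next row=LF[3]=10
  step 10: row=10, L[10]='e', prepend. Next row=LF[10]=7
  step 11: row=7, L[7]='u', prepend. Next row=LF[7]=19
  step 12: row=19, L[19]='i', prepend. Next row=LF[19]=13
  step 13: row=13, L[13]='e', prepend. Next row=LF[13]=8
  step 14: row=8, L[8]='a', prepend. Next row=LF[8]=2
  step 15: row=2, L[2]='i', prepend. Next row=LF[2]=9
  step 16: row=9, L[9]='u', prepend. Next row=LF[9]=20
  step 17: row=20, L[20]='i', prepend. Next row=LF[20]=14
  step 18: row=14, L[14]='o', prepend. Next row=LF[14]=17
  step 19: row=17, L[17]='a', prepend. Next row=LF[17]=4
  step 20: row=4, L[4]='i', prepend. Next row=LF[4]=11
  step 21: row=11, L[11]='o', prepend. Next row=LF[11]=16
Reversed output: oiaoiuiaeiueiaioauea$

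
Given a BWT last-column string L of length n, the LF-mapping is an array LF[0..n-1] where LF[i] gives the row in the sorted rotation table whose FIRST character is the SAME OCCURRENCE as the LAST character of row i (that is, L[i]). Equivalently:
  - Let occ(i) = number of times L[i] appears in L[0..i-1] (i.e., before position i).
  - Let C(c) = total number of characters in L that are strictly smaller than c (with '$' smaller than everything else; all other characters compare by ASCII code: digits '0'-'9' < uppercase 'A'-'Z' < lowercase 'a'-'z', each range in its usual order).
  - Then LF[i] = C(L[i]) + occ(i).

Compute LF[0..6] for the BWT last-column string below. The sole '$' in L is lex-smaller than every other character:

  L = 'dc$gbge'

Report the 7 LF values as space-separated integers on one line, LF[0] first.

Answer: 3 2 0 5 1 6 4

Derivation:
Char counts: '$':1, 'b':1, 'c':1, 'd':1, 'e':1, 'g':2
C (first-col start): C('$')=0, C('b')=1, C('c')=2, C('d')=3, C('e')=4, C('g')=5
L[0]='d': occ=0, LF[0]=C('d')+0=3+0=3
L[1]='c': occ=0, LF[1]=C('c')+0=2+0=2
L[2]='$': occ=0, LF[2]=C('$')+0=0+0=0
L[3]='g': occ=0, LF[3]=C('g')+0=5+0=5
L[4]='b': occ=0, LF[4]=C('b')+0=1+0=1
L[5]='g': occ=1, LF[5]=C('g')+1=5+1=6
L[6]='e': occ=0, LF[6]=C('e')+0=4+0=4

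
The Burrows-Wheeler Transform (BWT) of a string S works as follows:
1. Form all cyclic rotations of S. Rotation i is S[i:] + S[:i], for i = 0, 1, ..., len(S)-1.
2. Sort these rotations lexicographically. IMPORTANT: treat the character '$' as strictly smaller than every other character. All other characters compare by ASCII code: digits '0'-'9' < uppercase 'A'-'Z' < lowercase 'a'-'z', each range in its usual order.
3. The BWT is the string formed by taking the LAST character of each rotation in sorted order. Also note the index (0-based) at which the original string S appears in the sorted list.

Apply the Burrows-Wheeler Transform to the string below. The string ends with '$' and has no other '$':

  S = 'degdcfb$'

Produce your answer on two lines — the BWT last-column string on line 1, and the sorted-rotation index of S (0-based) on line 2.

Answer: bfdg$dce
4

Derivation:
All 8 rotations (rotation i = S[i:]+S[:i]):
  rot[0] = degdcfb$
  rot[1] = egdcfb$d
  rot[2] = gdcfb$de
  rot[3] = dcfb$deg
  rot[4] = cfb$degd
  rot[5] = fb$degdc
  rot[6] = b$degdcf
  rot[7] = $degdcfb
Sorted (with $ < everything):
  sorted[0] = $degdcfb  (last char: 'b')
  sorted[1] = b$degdcf  (last char: 'f')
  sorted[2] = cfb$degd  (last char: 'd')
  sorted[3] = dcfb$deg  (last char: 'g')
  sorted[4] = degdcfb$  (last char: '$')
  sorted[5] = egdcfb$d  (last char: 'd')
  sorted[6] = fb$degdc  (last char: 'c')
  sorted[7] = gdcfb$de  (last char: 'e')
Last column: bfdg$dce
Original string S is at sorted index 4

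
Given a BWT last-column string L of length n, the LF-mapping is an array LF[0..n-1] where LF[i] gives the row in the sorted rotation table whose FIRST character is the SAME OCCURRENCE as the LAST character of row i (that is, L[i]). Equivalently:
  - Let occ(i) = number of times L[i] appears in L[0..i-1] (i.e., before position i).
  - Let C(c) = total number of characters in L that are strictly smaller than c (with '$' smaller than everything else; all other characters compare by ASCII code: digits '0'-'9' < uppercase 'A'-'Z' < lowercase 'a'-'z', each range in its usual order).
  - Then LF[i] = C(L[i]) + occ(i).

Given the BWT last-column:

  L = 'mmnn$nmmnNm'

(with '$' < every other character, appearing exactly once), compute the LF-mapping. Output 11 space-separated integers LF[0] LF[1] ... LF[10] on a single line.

Char counts: '$':1, 'N':1, 'm':5, 'n':4
C (first-col start): C('$')=0, C('N')=1, C('m')=2, C('n')=7
L[0]='m': occ=0, LF[0]=C('m')+0=2+0=2
L[1]='m': occ=1, LF[1]=C('m')+1=2+1=3
L[2]='n': occ=0, LF[2]=C('n')+0=7+0=7
L[3]='n': occ=1, LF[3]=C('n')+1=7+1=8
L[4]='$': occ=0, LF[4]=C('$')+0=0+0=0
L[5]='n': occ=2, LF[5]=C('n')+2=7+2=9
L[6]='m': occ=2, LF[6]=C('m')+2=2+2=4
L[7]='m': occ=3, LF[7]=C('m')+3=2+3=5
L[8]='n': occ=3, LF[8]=C('n')+3=7+3=10
L[9]='N': occ=0, LF[9]=C('N')+0=1+0=1
L[10]='m': occ=4, LF[10]=C('m')+4=2+4=6

Answer: 2 3 7 8 0 9 4 5 10 1 6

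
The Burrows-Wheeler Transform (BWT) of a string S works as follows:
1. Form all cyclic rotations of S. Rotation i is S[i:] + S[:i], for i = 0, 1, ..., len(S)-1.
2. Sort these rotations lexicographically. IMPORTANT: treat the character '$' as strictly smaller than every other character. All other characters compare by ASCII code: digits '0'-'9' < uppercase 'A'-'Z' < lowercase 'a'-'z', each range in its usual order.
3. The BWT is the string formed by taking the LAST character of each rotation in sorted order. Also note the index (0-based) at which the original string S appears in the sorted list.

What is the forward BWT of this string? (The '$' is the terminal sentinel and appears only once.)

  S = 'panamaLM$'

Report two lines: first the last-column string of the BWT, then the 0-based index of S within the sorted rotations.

Answer: MaLmnpaa$
8

Derivation:
All 9 rotations (rotation i = S[i:]+S[:i]):
  rot[0] = panamaLM$
  rot[1] = anamaLM$p
  rot[2] = namaLM$pa
  rot[3] = amaLM$pan
  rot[4] = maLM$pana
  rot[5] = aLM$panam
  rot[6] = LM$panama
  rot[7] = M$panamaL
  rot[8] = $panamaLM
Sorted (with $ < everything):
  sorted[0] = $panamaLM  (last char: 'M')
  sorted[1] = LM$panama  (last char: 'a')
  sorted[2] = M$panamaL  (last char: 'L')
  sorted[3] = aLM$panam  (last char: 'm')
  sorted[4] = amaLM$pan  (last char: 'n')
  sorted[5] = anamaLM$p  (last char: 'p')
  sorted[6] = maLM$pana  (last char: 'a')
  sorted[7] = namaLM$pa  (last char: 'a')
  sorted[8] = panamaLM$  (last char: '$')
Last column: MaLmnpaa$
Original string S is at sorted index 8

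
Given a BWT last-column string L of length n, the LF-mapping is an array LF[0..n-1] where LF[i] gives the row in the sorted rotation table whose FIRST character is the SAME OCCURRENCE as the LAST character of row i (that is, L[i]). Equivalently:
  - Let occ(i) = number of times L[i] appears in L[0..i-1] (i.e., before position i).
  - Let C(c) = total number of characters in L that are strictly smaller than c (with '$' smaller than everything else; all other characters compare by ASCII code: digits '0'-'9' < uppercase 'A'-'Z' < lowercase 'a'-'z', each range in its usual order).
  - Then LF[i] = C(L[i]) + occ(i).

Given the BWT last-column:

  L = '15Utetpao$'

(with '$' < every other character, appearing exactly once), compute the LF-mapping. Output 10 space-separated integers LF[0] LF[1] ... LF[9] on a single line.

Char counts: '$':1, '1':1, '5':1, 'U':1, 'a':1, 'e':1, 'o':1, 'p':1, 't':2
C (first-col start): C('$')=0, C('1')=1, C('5')=2, C('U')=3, C('a')=4, C('e')=5, C('o')=6, C('p')=7, C('t')=8
L[0]='1': occ=0, LF[0]=C('1')+0=1+0=1
L[1]='5': occ=0, LF[1]=C('5')+0=2+0=2
L[2]='U': occ=0, LF[2]=C('U')+0=3+0=3
L[3]='t': occ=0, LF[3]=C('t')+0=8+0=8
L[4]='e': occ=0, LF[4]=C('e')+0=5+0=5
L[5]='t': occ=1, LF[5]=C('t')+1=8+1=9
L[6]='p': occ=0, LF[6]=C('p')+0=7+0=7
L[7]='a': occ=0, LF[7]=C('a')+0=4+0=4
L[8]='o': occ=0, LF[8]=C('o')+0=6+0=6
L[9]='$': occ=0, LF[9]=C('$')+0=0+0=0

Answer: 1 2 3 8 5 9 7 4 6 0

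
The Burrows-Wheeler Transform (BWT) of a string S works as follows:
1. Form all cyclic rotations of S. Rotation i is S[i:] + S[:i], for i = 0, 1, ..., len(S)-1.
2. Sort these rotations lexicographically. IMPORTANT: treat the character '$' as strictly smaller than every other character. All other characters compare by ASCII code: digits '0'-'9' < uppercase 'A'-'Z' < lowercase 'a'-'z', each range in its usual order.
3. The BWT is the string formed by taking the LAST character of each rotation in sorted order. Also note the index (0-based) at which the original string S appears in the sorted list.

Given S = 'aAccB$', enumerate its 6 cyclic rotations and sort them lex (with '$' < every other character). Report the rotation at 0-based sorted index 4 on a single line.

All 6 rotations (rotation i = S[i:]+S[:i]):
  rot[0] = aAccB$
  rot[1] = AccB$a
  rot[2] = ccB$aA
  rot[3] = cB$aAc
  rot[4] = B$aAcc
  rot[5] = $aAccB
Sorted (with $ < everything):
  sorted[0] = $aAccB
  sorted[1] = AccB$a
  sorted[2] = B$aAcc
  sorted[3] = aAccB$
  sorted[4] = cB$aAc
  sorted[5] = ccB$aA
sorted[4] = cB$aAc

Answer: cB$aAc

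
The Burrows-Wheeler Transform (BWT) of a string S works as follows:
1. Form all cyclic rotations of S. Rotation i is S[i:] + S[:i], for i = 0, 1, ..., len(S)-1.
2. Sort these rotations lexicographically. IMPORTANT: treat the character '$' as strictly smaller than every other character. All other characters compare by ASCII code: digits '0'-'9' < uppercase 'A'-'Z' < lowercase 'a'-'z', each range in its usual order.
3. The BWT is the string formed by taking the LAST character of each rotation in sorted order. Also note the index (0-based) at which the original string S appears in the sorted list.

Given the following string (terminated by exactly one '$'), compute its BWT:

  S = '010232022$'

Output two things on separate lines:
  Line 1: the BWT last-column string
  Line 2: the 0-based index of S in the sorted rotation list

Answer: 2$21023002
1

Derivation:
All 10 rotations (rotation i = S[i:]+S[:i]):
  rot[0] = 010232022$
  rot[1] = 10232022$0
  rot[2] = 0232022$01
  rot[3] = 232022$010
  rot[4] = 32022$0102
  rot[5] = 2022$01023
  rot[6] = 022$010232
  rot[7] = 22$0102320
  rot[8] = 2$01023202
  rot[9] = $010232022
Sorted (with $ < everything):
  sorted[0] = $010232022  (last char: '2')
  sorted[1] = 010232022$  (last char: '$')
  sorted[2] = 022$010232  (last char: '2')
  sorted[3] = 0232022$01  (last char: '1')
  sorted[4] = 10232022$0  (last char: '0')
  sorted[5] = 2$01023202  (last char: '2')
  sorted[6] = 2022$01023  (last char: '3')
  sorted[7] = 22$0102320  (last char: '0')
  sorted[8] = 232022$010  (last char: '0')
  sorted[9] = 32022$0102  (last char: '2')
Last column: 2$21023002
Original string S is at sorted index 1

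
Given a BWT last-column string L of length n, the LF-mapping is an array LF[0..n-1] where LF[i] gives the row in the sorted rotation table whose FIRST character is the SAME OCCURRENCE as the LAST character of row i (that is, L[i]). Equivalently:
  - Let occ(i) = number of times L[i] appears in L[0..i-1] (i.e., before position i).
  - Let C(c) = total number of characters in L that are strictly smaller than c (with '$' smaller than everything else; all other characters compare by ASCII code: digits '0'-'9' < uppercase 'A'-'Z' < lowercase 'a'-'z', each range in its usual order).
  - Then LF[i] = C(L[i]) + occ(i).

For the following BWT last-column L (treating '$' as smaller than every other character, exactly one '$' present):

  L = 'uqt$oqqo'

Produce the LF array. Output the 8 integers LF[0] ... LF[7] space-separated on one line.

Char counts: '$':1, 'o':2, 'q':3, 't':1, 'u':1
C (first-col start): C('$')=0, C('o')=1, C('q')=3, C('t')=6, C('u')=7
L[0]='u': occ=0, LF[0]=C('u')+0=7+0=7
L[1]='q': occ=0, LF[1]=C('q')+0=3+0=3
L[2]='t': occ=0, LF[2]=C('t')+0=6+0=6
L[3]='$': occ=0, LF[3]=C('$')+0=0+0=0
L[4]='o': occ=0, LF[4]=C('o')+0=1+0=1
L[5]='q': occ=1, LF[5]=C('q')+1=3+1=4
L[6]='q': occ=2, LF[6]=C('q')+2=3+2=5
L[7]='o': occ=1, LF[7]=C('o')+1=1+1=2

Answer: 7 3 6 0 1 4 5 2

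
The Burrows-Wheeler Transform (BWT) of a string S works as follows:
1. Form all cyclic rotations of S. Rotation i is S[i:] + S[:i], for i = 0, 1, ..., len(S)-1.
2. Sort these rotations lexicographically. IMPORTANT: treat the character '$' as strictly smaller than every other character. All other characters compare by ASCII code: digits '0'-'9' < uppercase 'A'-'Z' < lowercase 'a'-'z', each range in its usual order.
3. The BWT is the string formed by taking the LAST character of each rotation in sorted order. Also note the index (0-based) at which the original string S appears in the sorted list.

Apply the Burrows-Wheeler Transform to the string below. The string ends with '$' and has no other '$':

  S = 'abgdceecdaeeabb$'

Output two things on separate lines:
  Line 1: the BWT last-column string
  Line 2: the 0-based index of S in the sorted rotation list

All 16 rotations (rotation i = S[i:]+S[:i]):
  rot[0] = abgdceecdaeeabb$
  rot[1] = bgdceecdaeeabb$a
  rot[2] = gdceecdaeeabb$ab
  rot[3] = dceecdaeeabb$abg
  rot[4] = ceecdaeeabb$abgd
  rot[5] = eecdaeeabb$abgdc
  rot[6] = ecdaeeabb$abgdce
  rot[7] = cdaeeabb$abgdcee
  rot[8] = daeeabb$abgdceec
  rot[9] = aeeabb$abgdceecd
  rot[10] = eeabb$abgdceecda
  rot[11] = eabb$abgdceecdae
  rot[12] = abb$abgdceecdaee
  rot[13] = bb$abgdceecdaeea
  rot[14] = b$abgdceecdaeeab
  rot[15] = $abgdceecdaeeabb
Sorted (with $ < everything):
  sorted[0] = $abgdceecdaeeabb  (last char: 'b')
  sorted[1] = abb$abgdceecdaee  (last char: 'e')
  sorted[2] = abgdceecdaeeabb$  (last char: '$')
  sorted[3] = aeeabb$abgdceecd  (last char: 'd')
  sorted[4] = b$abgdceecdaeeab  (last char: 'b')
  sorted[5] = bb$abgdceecdaeea  (last char: 'a')
  sorted[6] = bgdceecdaeeabb$a  (last char: 'a')
  sorted[7] = cdaeeabb$abgdcee  (last char: 'e')
  sorted[8] = ceecdaeeabb$abgd  (last char: 'd')
  sorted[9] = daeeabb$abgdceec  (last char: 'c')
  sorted[10] = dceecdaeeabb$abg  (last char: 'g')
  sorted[11] = eabb$abgdceecdae  (last char: 'e')
  sorted[12] = ecdaeeabb$abgdce  (last char: 'e')
  sorted[13] = eeabb$abgdceecda  (last char: 'a')
  sorted[14] = eecdaeeabb$abgdc  (last char: 'c')
  sorted[15] = gdceecdaeeabb$ab  (last char: 'b')
Last column: be$dbaaedcgeeacb
Original string S is at sorted index 2

Answer: be$dbaaedcgeeacb
2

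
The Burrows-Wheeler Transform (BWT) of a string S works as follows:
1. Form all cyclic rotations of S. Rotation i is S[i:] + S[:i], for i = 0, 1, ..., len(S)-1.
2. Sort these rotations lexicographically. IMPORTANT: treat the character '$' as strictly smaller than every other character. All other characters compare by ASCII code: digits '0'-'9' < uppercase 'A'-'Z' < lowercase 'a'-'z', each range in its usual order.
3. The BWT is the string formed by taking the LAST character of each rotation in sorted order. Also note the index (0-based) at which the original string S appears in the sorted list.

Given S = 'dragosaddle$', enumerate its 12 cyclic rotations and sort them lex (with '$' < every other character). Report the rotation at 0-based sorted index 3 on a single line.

All 12 rotations (rotation i = S[i:]+S[:i]):
  rot[0] = dragosaddle$
  rot[1] = ragosaddle$d
  rot[2] = agosaddle$dr
  rot[3] = gosaddle$dra
  rot[4] = osaddle$drag
  rot[5] = saddle$drago
  rot[6] = addle$dragos
  rot[7] = ddle$dragosa
  rot[8] = dle$dragosad
  rot[9] = le$dragosadd
  rot[10] = e$dragosaddl
  rot[11] = $dragosaddle
Sorted (with $ < everything):
  sorted[0] = $dragosaddle
  sorted[1] = addle$dragos
  sorted[2] = agosaddle$dr
  sorted[3] = ddle$dragosa
  sorted[4] = dle$dragosad
  sorted[5] = dragosaddle$
  sorted[6] = e$dragosaddl
  sorted[7] = gosaddle$dra
  sorted[8] = le$dragosadd
  sorted[9] = osaddle$drag
  sorted[10] = ragosaddle$d
  sorted[11] = saddle$drago
sorted[3] = ddle$dragosa

Answer: ddle$dragosa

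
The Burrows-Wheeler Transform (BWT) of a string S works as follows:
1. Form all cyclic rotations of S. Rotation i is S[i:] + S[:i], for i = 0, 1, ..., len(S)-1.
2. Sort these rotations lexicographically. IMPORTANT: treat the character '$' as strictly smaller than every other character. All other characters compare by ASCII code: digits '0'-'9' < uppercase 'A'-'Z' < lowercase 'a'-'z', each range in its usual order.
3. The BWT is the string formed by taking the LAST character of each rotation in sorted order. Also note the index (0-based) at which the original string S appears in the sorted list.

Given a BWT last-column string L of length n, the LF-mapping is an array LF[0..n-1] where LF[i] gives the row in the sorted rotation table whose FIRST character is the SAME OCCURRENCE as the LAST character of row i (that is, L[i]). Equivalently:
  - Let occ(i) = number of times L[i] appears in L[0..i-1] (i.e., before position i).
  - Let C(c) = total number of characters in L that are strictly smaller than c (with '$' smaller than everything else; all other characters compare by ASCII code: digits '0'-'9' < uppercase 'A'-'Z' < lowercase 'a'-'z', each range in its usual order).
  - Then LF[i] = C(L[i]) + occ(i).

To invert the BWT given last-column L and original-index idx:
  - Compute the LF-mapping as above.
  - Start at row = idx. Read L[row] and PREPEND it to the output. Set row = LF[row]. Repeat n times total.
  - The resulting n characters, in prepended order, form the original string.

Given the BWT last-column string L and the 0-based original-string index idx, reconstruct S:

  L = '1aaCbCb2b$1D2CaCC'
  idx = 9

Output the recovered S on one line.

LF mapping: 1 11 12 5 14 6 15 3 16 0 2 10 4 7 13 8 9
Walk LF starting at row 9, prepending L[row]:
  step 1: row=9, L[9]='$', prepend. Next row=LF[9]=0
  step 2: row=0, L[0]='1', prepend. Next row=LF[0]=1
  step 3: row=1, L[1]='a', prepend. Next row=LF[1]=11
  step 4: row=11, L[11]='D', prepend. Next row=LF[11]=10
  step 5: row=10, L[10]='1', prepend. Next row=LF[10]=2
  step 6: row=2, L[2]='a', prepend. Next row=LF[2]=12
  step 7: row=12, L[12]='2', prepend. Next row=LF[12]=4
  step 8: row=4, L[4]='b', prepend. Next row=LF[4]=14
  step 9: row=14, L[14]='a', prepend. Next row=LF[14]=13
  step 10: row=13, L[13]='C', prepend. Next row=LF[13]=7
  step 11: row=7, L[7]='2', prepend. Next row=LF[7]=3
  step 12: row=3, L[3]='C', prepend. Next row=LF[3]=5
  step 13: row=5, L[5]='C', prepend. Next row=LF[5]=6
  step 14: row=6, L[6]='b', prepend. Next row=LF[6]=15
  step 15: row=15, L[15]='C', prepend. Next row=LF[15]=8
  step 16: row=8, L[8]='b', prepend. Next row=LF[8]=16
  step 17: row=16, L[16]='C', prepend. Next row=LF[16]=9
Reversed output: CbCbCC2Cab2a1Da1$

Answer: CbCbCC2Cab2a1Da1$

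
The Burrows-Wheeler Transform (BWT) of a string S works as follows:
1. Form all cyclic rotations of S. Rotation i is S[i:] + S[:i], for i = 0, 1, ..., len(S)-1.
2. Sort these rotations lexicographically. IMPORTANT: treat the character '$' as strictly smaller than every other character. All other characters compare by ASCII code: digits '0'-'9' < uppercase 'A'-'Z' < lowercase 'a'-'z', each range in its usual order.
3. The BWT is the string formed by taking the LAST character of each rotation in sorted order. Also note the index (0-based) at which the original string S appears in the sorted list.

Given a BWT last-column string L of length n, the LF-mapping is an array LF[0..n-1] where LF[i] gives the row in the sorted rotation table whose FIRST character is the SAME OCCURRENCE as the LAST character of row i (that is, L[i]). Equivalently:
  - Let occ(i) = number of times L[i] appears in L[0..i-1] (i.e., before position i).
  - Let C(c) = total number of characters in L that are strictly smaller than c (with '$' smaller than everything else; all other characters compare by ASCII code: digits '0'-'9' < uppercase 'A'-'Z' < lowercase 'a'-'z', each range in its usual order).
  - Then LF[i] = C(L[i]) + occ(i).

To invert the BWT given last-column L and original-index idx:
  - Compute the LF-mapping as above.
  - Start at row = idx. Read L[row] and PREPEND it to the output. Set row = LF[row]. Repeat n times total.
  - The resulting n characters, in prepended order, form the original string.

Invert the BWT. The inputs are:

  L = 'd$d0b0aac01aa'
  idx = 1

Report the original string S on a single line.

LF mapping: 11 0 12 1 9 2 5 6 10 3 4 7 8
Walk LF starting at row 1, prepending L[row]:
  step 1: row=1, L[1]='$', prepend. Next row=LF[1]=0
  step 2: row=0, L[0]='d', prepend. Next row=LF[0]=11
  step 3: row=11, L[11]='a', prepend. Next row=LF[11]=7
  step 4: row=7, L[7]='a', prepend. Next row=LF[7]=6
  step 5: row=6, L[6]='a', prepend. Next row=LF[6]=5
  step 6: row=5, L[5]='0', prepend. Next row=LF[5]=2
  step 7: row=2, L[2]='d', prepend. Next row=LF[2]=12
  step 8: row=12, L[12]='a', prepend. Next row=LF[12]=8
  step 9: row=8, L[8]='c', prepend. Next row=LF[8]=10
  step 10: row=10, L[10]='1', prepend. Next row=LF[10]=4
  step 11: row=4, L[4]='b', prepend. Next row=LF[4]=9
  step 12: row=9, L[9]='0', prepend. Next row=LF[9]=3
  step 13: row=3, L[3]='0', prepend. Next row=LF[3]=1
Reversed output: 00b1cad0aaad$

Answer: 00b1cad0aaad$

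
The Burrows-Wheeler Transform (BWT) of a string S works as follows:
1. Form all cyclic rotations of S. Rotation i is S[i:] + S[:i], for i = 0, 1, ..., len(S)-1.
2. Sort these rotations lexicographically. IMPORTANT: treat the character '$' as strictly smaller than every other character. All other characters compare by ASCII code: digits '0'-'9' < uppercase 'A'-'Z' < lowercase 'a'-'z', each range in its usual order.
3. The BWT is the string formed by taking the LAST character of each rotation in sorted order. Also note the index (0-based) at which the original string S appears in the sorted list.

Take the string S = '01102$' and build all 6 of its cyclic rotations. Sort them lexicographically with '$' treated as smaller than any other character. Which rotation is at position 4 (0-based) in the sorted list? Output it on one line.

Answer: 1102$0

Derivation:
All 6 rotations (rotation i = S[i:]+S[:i]):
  rot[0] = 01102$
  rot[1] = 1102$0
  rot[2] = 102$01
  rot[3] = 02$011
  rot[4] = 2$0110
  rot[5] = $01102
Sorted (with $ < everything):
  sorted[0] = $01102
  sorted[1] = 01102$
  sorted[2] = 02$011
  sorted[3] = 102$01
  sorted[4] = 1102$0
  sorted[5] = 2$0110
sorted[4] = 1102$0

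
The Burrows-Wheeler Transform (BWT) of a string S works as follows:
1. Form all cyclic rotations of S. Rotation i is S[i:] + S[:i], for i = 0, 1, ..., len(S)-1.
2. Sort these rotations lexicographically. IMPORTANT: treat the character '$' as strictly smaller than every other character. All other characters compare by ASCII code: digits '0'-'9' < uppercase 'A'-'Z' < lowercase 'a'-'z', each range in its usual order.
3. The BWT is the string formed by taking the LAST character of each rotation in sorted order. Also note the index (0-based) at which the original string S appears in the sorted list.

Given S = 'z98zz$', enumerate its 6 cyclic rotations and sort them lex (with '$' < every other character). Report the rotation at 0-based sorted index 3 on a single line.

Answer: z$z98z

Derivation:
All 6 rotations (rotation i = S[i:]+S[:i]):
  rot[0] = z98zz$
  rot[1] = 98zz$z
  rot[2] = 8zz$z9
  rot[3] = zz$z98
  rot[4] = z$z98z
  rot[5] = $z98zz
Sorted (with $ < everything):
  sorted[0] = $z98zz
  sorted[1] = 8zz$z9
  sorted[2] = 98zz$z
  sorted[3] = z$z98z
  sorted[4] = z98zz$
  sorted[5] = zz$z98
sorted[3] = z$z98z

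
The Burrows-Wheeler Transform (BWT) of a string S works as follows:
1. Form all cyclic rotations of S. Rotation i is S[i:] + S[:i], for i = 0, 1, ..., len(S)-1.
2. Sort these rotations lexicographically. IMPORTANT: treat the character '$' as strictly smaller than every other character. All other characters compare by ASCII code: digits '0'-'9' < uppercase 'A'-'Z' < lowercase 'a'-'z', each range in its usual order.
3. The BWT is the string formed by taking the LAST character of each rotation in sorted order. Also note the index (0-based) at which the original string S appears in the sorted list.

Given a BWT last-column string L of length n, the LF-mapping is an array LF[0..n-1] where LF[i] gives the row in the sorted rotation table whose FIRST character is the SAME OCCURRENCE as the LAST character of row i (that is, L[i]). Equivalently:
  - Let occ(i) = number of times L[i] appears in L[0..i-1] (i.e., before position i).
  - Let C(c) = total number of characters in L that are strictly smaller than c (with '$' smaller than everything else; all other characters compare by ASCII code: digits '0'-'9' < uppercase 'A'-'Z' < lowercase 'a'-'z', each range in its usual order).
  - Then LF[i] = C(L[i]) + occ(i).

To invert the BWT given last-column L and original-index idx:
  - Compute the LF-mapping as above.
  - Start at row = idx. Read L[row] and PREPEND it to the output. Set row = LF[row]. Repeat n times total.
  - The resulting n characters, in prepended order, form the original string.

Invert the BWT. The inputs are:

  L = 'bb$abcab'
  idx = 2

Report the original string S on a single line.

Answer: abcbbab$

Derivation:
LF mapping: 3 4 0 1 5 7 2 6
Walk LF starting at row 2, prepending L[row]:
  step 1: row=2, L[2]='$', prepend. Next row=LF[2]=0
  step 2: row=0, L[0]='b', prepend. Next row=LF[0]=3
  step 3: row=3, L[3]='a', prepend. Next row=LF[3]=1
  step 4: row=1, L[1]='b', prepend. Next row=LF[1]=4
  step 5: row=4, L[4]='b', prepend. Next row=LF[4]=5
  step 6: row=5, L[5]='c', prepend. Next row=LF[5]=7
  step 7: row=7, L[7]='b', prepend. Next row=LF[7]=6
  step 8: row=6, L[6]='a', prepend. Next row=LF[6]=2
Reversed output: abcbbab$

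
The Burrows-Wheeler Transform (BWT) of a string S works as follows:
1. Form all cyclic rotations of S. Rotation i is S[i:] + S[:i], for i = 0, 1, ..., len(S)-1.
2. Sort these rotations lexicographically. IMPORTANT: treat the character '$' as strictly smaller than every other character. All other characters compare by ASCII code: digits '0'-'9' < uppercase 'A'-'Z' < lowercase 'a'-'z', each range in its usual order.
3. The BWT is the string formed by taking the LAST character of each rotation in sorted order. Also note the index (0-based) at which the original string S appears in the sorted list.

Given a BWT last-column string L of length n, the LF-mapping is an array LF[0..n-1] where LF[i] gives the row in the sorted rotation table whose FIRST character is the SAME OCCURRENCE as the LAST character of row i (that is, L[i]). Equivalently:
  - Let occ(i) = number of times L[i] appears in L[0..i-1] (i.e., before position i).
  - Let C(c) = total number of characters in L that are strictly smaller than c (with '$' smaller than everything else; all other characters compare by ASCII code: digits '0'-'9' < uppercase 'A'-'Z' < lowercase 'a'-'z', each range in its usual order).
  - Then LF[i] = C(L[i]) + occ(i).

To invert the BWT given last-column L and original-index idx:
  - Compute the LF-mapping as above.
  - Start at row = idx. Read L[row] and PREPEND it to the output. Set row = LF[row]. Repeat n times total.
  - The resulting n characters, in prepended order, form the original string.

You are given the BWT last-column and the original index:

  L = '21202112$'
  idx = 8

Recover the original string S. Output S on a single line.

LF mapping: 5 2 6 1 7 3 4 8 0
Walk LF starting at row 8, prepending L[row]:
  step 1: row=8, L[8]='$', prepend. Next row=LF[8]=0
  step 2: row=0, L[0]='2', prepend. Next row=LF[0]=5
  step 3: row=5, L[5]='1', prepend. Next row=LF[5]=3
  step 4: row=3, L[3]='0', prepend. Next row=LF[3]=1
  step 5: row=1, L[1]='1', prepend. Next row=LF[1]=2
  step 6: row=2, L[2]='2', prepend. Next row=LF[2]=6
  step 7: row=6, L[6]='1', prepend. Next row=LF[6]=4
  step 8: row=4, L[4]='2', prepend. Next row=LF[4]=7
  step 9: row=7, L[7]='2', prepend. Next row=LF[7]=8
Reversed output: 22121012$

Answer: 22121012$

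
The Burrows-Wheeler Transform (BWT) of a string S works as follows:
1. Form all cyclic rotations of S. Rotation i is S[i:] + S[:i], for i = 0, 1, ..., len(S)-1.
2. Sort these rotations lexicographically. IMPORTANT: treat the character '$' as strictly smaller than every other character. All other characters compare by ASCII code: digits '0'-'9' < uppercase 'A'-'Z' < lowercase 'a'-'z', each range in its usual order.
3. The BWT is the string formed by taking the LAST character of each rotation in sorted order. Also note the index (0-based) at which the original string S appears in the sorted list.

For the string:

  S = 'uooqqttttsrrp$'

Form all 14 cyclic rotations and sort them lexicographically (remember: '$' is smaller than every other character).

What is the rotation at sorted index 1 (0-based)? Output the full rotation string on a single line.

All 14 rotations (rotation i = S[i:]+S[:i]):
  rot[0] = uooqqttttsrrp$
  rot[1] = ooqqttttsrrp$u
  rot[2] = oqqttttsrrp$uo
  rot[3] = qqttttsrrp$uoo
  rot[4] = qttttsrrp$uooq
  rot[5] = ttttsrrp$uooqq
  rot[6] = tttsrrp$uooqqt
  rot[7] = ttsrrp$uooqqtt
  rot[8] = tsrrp$uooqqttt
  rot[9] = srrp$uooqqtttt
  rot[10] = rrp$uooqqtttts
  rot[11] = rp$uooqqttttsr
  rot[12] = p$uooqqttttsrr
  rot[13] = $uooqqttttsrrp
Sorted (with $ < everything):
  sorted[0] = $uooqqttttsrrp
  sorted[1] = ooqqttttsrrp$u
  sorted[2] = oqqttttsrrp$uo
  sorted[3] = p$uooqqttttsrr
  sorted[4] = qqttttsrrp$uoo
  sorted[5] = qttttsrrp$uooq
  sorted[6] = rp$uooqqttttsr
  sorted[7] = rrp$uooqqtttts
  sorted[8] = srrp$uooqqtttt
  sorted[9] = tsrrp$uooqqttt
  sorted[10] = ttsrrp$uooqqtt
  sorted[11] = tttsrrp$uooqqt
  sorted[12] = ttttsrrp$uooqq
  sorted[13] = uooqqttttsrrp$
sorted[1] = ooqqttttsrrp$u

Answer: ooqqttttsrrp$u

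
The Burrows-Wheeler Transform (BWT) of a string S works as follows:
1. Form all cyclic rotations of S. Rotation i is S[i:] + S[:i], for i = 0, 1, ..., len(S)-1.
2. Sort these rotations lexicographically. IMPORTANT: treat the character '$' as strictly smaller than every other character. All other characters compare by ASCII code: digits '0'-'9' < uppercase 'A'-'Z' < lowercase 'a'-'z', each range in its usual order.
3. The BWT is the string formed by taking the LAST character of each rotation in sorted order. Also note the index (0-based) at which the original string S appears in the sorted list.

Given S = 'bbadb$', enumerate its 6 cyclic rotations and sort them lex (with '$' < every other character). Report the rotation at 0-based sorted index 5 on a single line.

Answer: db$bba

Derivation:
All 6 rotations (rotation i = S[i:]+S[:i]):
  rot[0] = bbadb$
  rot[1] = badb$b
  rot[2] = adb$bb
  rot[3] = db$bba
  rot[4] = b$bbad
  rot[5] = $bbadb
Sorted (with $ < everything):
  sorted[0] = $bbadb
  sorted[1] = adb$bb
  sorted[2] = b$bbad
  sorted[3] = badb$b
  sorted[4] = bbadb$
  sorted[5] = db$bba
sorted[5] = db$bba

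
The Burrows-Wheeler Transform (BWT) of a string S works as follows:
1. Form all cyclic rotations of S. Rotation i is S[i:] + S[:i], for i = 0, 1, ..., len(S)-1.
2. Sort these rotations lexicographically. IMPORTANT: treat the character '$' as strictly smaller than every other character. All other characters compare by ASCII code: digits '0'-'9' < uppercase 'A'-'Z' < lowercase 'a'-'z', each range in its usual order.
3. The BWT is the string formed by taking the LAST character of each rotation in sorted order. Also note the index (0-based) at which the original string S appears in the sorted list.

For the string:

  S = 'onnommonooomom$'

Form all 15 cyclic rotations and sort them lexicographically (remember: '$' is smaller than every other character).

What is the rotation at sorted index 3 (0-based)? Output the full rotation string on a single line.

All 15 rotations (rotation i = S[i:]+S[:i]):
  rot[0] = onnommonooomom$
  rot[1] = nnommonooomom$o
  rot[2] = nommonooomom$on
  rot[3] = ommonooomom$onn
  rot[4] = mmonooomom$onno
  rot[5] = monooomom$onnom
  rot[6] = onooomom$onnomm
  rot[7] = nooomom$onnommo
  rot[8] = ooomom$onnommon
  rot[9] = oomom$onnommono
  rot[10] = omom$onnommonoo
  rot[11] = mom$onnommonooo
  rot[12] = om$onnommonooom
  rot[13] = m$onnommonooomo
  rot[14] = $onnommonooomom
Sorted (with $ < everything):
  sorted[0] = $onnommonooomom
  sorted[1] = m$onnommonooomo
  sorted[2] = mmonooomom$onno
  sorted[3] = mom$onnommonooo
  sorted[4] = monooomom$onnom
  sorted[5] = nnommonooomom$o
  sorted[6] = nommonooomom$on
  sorted[7] = nooomom$onnommo
  sorted[8] = om$onnommonooom
  sorted[9] = ommonooomom$onn
  sorted[10] = omom$onnommonoo
  sorted[11] = onnommonooomom$
  sorted[12] = onooomom$onnomm
  sorted[13] = oomom$onnommono
  sorted[14] = ooomom$onnommon
sorted[3] = mom$onnommonooo

Answer: mom$onnommonooo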